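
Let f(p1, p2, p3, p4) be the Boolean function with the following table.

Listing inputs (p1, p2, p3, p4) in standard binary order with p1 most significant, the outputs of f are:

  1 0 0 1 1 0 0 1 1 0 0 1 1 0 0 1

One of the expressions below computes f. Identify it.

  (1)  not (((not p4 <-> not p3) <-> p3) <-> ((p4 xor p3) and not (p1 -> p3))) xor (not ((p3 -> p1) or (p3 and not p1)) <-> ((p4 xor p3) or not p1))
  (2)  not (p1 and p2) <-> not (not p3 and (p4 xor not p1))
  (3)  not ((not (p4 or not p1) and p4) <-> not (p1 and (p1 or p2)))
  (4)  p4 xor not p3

(1) disagrees with f on (0,0,0,0) (formula → 0, table → 1); rule it out.
(2) disagrees with f on (0,0,0,0) (formula → 0, table → 1); rule it out.
(3) disagrees with f on (0,0,0,1) (formula → 1, table → 0); rule it out.
Only (4) survives; checking it on all 16 rows confirms it matches f.

4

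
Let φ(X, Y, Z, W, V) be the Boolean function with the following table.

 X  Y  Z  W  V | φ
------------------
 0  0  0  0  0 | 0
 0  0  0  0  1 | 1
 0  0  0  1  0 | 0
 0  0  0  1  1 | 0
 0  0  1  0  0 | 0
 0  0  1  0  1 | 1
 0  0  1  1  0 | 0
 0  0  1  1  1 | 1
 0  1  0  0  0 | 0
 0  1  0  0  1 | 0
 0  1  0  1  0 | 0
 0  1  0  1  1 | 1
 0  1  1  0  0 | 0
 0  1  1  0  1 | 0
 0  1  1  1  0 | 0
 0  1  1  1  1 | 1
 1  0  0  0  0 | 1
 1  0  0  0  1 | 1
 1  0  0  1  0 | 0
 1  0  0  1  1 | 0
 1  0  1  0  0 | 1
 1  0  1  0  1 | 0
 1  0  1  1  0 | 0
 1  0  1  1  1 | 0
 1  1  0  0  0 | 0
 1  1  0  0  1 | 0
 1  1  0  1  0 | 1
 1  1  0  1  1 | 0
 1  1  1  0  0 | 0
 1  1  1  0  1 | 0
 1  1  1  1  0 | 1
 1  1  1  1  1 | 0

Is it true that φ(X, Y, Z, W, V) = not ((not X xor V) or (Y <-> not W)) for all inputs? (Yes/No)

No

Check the formula against φ row by row:
  X=0, Y=0, Z=0, W=0, V=0: formula gives 0, φ = 0 ✓
  X=0, Y=0, Z=0, W=0, V=1: formula gives 1, φ = 1 ✓
  X=0, Y=0, Z=0, W=1, V=0: formula gives 0, φ = 0 ✓
  X=0, Y=0, Z=0, W=1, V=1: formula gives 0, φ = 0 ✓
  …
  X=0, Y=0, Z=1, W=1, V=1: formula gives 0, but φ = 1 ✗
Since they disagree at (0,0,1,1,1), the expression is not a correct formula for φ.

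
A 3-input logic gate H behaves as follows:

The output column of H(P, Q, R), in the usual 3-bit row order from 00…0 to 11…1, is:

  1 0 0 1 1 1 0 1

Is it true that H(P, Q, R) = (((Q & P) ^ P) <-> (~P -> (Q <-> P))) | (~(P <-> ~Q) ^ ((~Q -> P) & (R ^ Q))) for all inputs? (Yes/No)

Test each input against both H and the formula:
  P=0, Q=0, R=0: formula gives 1, H = 1 ✓
  P=0, Q=0, R=1: formula gives 1, but H = 0 ✗
Row (0,0,1) is a counterexample, so the formula is not equivalent to H.

No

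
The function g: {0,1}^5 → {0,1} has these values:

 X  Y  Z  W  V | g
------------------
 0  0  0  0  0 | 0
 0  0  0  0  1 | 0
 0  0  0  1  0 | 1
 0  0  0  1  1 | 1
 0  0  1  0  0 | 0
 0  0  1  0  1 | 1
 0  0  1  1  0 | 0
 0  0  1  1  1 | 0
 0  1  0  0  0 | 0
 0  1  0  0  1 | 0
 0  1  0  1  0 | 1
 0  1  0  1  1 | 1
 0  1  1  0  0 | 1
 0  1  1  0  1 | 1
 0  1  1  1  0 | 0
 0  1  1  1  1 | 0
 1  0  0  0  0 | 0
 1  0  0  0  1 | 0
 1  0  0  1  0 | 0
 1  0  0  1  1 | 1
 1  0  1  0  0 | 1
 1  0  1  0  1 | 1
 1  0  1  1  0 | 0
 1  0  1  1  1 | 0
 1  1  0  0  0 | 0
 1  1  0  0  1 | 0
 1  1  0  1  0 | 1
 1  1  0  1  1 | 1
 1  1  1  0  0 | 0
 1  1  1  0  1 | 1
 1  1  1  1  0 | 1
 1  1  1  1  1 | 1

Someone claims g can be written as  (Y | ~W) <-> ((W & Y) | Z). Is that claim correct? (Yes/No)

No

Evaluate (Y | ~W) <-> ((W & Y) | Z) on each row and compare to g:
  X=0, Y=0, Z=0, W=0, V=0: formula gives 0, g = 0 ✓
  X=0, Y=0, Z=0, W=0, V=1: formula gives 0, g = 0 ✓
  X=0, Y=0, Z=0, W=1, V=0: formula gives 1, g = 1 ✓
  X=0, Y=0, Z=0, W=1, V=1: formula gives 1, g = 1 ✓
  X=0, Y=0, Z=1, W=0, V=0: formula gives 1, but g = 0 ✗
Since they disagree at (0,0,1,0,0), the expression is not a correct formula for g.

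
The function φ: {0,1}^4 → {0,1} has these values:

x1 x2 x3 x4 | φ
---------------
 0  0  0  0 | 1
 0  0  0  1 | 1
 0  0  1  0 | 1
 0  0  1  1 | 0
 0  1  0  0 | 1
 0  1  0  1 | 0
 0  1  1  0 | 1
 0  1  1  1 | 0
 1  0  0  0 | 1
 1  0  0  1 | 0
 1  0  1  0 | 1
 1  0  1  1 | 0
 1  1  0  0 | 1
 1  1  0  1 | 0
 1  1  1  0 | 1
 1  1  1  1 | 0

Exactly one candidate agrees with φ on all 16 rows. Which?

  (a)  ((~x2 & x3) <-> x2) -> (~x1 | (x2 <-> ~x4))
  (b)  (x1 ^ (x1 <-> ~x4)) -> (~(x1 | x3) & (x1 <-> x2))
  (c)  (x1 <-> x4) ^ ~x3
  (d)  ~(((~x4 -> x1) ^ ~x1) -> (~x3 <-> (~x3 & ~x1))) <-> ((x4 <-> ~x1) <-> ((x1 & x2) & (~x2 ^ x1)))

(a) disagrees with φ on (0,0,1,1) (formula → 1, table → 0); rule it out.
(c) disagrees with φ on (0,0,0,0) (formula → 0, table → 1); rule it out.
(d) disagrees with φ on (0,0,0,0) (formula → 0, table → 1); rule it out.
(b) is the remaining candidate, and it agrees with φ on all 16 inputs.

b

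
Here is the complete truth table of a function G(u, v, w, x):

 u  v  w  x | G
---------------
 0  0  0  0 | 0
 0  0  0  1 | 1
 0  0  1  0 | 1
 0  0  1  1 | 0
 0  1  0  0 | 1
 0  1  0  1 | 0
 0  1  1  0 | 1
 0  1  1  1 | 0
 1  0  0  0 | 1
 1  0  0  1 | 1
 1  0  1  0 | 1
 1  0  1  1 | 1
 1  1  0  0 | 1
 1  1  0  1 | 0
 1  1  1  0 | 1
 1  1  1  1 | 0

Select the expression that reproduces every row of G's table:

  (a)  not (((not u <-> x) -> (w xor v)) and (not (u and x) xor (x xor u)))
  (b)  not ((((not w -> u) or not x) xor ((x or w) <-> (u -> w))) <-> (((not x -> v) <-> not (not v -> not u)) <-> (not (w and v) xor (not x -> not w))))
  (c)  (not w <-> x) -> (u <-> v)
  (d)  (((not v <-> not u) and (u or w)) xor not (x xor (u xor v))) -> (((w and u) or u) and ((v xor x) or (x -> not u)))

d

(a) disagrees with G on (0,0,1,0) (formula → 0, table → 1); rule it out.
(b) disagrees with G on (0,0,0,0) (formula → 1, table → 0); rule it out.
(c) disagrees with G on (0,0,0,0) (formula → 1, table → 0); rule it out.
(d) is the remaining candidate, and it agrees with G on all 16 inputs.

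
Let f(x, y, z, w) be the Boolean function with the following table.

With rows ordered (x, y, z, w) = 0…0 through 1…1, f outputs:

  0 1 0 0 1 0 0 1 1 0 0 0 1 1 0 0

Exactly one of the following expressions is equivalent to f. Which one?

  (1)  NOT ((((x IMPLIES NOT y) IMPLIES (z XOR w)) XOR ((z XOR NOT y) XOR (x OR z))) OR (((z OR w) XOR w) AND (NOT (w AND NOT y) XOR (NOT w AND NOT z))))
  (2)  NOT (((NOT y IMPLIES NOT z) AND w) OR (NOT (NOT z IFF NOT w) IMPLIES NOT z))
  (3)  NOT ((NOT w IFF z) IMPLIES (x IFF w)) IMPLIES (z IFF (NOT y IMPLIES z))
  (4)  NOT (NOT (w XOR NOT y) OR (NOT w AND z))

1

(2): at (0,0,0,1) it gives 0, but f = 1 — eliminated.
(3): at (0,0,0,0) it gives 1, but f = 0 — eliminated.
(4): at (0,0,0,0) it gives 1, but f = 0 — eliminated.
(1) is the remaining candidate, and it agrees with f on all 16 inputs.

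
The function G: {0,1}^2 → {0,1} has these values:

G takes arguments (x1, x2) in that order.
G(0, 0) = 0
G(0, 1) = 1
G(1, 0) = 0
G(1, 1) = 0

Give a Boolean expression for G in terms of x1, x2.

1 only at (0,1): NOT x1 AND x2.

G(x1, x2) = x1' · x2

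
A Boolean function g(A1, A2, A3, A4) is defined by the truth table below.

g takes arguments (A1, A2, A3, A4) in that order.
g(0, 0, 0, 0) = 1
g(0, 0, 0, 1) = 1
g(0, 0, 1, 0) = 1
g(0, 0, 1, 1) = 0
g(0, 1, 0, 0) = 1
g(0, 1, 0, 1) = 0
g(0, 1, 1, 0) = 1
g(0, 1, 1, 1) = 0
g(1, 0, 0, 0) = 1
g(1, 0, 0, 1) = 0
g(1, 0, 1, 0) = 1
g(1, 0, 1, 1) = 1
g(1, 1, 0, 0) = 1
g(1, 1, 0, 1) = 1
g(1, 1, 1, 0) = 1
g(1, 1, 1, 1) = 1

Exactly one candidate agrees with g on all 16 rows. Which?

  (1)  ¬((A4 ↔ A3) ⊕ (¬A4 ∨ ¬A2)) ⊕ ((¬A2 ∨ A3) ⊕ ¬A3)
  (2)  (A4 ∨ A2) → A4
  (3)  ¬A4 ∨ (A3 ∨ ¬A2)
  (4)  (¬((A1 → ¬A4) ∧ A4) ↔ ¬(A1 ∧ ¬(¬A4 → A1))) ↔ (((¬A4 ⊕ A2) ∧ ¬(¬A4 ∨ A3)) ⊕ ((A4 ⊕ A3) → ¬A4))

(1) fails at (0,0,0,1): the formula yields 0, g is 1.
(2) fails at (0,0,1,1): the formula yields 1, g is 0.
(3) fails at (0,0,1,1): the formula yields 1, g is 0.
Only (4) survives; checking it on all 16 rows confirms it matches g.

4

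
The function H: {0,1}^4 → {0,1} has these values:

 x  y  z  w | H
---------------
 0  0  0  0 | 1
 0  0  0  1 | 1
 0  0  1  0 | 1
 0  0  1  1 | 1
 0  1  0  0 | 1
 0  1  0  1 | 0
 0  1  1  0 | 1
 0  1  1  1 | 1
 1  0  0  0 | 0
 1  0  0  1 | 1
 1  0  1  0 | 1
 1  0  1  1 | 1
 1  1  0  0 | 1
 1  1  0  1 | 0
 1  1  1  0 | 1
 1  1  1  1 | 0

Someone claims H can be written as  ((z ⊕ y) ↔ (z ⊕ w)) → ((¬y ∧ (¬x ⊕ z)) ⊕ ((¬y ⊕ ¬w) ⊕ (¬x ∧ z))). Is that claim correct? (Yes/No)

Check the formula against H row by row:
  x=0, y=0, z=0, w=0: formula gives 1, H = 1 ✓
  x=0, y=0, z=0, w=1: formula gives 1, H = 1 ✓
  x=0, y=0, z=1, w=0: formula gives 1, H = 1 ✓
  x=0, y=0, z=1, w=1: formula gives 1, H = 1 ✓
  …and likewise for the remaining 12 rows.
No disagreement on any input; they are logically equivalent.

Yes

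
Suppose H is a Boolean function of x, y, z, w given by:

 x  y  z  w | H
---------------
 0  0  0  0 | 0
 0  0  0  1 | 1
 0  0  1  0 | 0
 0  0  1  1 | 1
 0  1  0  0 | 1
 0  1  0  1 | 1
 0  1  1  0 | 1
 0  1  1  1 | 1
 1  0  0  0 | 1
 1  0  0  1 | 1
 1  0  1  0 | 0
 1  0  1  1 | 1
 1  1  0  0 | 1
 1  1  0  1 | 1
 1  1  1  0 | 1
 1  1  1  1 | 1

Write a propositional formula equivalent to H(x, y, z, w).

There are just 3 zero rows: (0,0,0,0), (0,0,1,0), (1,0,1,0). Their minterms are ¬x·¬y·¬z·¬w, ¬x·¬y·z·¬w, x·¬y·z·¬w; the OR of those covers precisely the 0-outputs, and negating it yields H.

H(x, y, z, w) = not (((((not x and not y) and not z) and not w) or (((not x and not y) and z) and not w)) or (((x and not y) and z) and not w))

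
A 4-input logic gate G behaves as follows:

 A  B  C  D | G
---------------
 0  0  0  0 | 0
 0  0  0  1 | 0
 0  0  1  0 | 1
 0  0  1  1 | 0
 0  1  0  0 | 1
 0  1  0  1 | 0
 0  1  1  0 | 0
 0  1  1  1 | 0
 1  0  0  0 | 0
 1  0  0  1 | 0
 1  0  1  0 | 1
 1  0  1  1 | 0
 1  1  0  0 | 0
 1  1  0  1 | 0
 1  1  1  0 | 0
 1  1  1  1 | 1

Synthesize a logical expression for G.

Collect the rows where G=1 — (0,0,1,0), (0,1,0,0), (1,0,1,0), (1,1,1,1) — and write one minterm per row: ¬A·¬B·C·¬D, ¬A·B·¬C·¬D, A·¬B·C·¬D, A·B·C·D. Their union (logical OR) reproduces the table exactly.

G(A, B, C, D) = (((((NOT A AND NOT B) AND C) AND NOT D) OR (((NOT A AND B) AND NOT C) AND NOT D)) OR (((A AND NOT B) AND C) AND NOT D)) OR (((A AND B) AND C) AND D)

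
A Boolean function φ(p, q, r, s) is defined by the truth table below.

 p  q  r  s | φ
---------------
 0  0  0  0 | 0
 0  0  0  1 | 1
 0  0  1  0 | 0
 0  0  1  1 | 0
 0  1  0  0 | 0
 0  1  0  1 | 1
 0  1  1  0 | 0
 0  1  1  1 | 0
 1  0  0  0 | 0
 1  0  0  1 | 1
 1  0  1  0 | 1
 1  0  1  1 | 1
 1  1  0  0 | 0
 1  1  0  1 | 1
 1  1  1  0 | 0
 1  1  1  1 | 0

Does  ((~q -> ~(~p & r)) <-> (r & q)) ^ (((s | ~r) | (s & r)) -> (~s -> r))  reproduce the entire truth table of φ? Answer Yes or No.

Check the formula against φ row by row:
  p=0, q=0, r=0, s=0: formula gives 0, φ = 0 ✓
  p=0, q=0, r=0, s=1: formula gives 1, φ = 1 ✓
  p=0, q=0, r=1, s=0: formula gives 0, φ = 0 ✓
  p=0, q=0, r=1, s=1: formula gives 0, φ = 0 ✓
  …and likewise for the remaining 12 rows.
All 16 rows match — the expression computes φ exactly.

Yes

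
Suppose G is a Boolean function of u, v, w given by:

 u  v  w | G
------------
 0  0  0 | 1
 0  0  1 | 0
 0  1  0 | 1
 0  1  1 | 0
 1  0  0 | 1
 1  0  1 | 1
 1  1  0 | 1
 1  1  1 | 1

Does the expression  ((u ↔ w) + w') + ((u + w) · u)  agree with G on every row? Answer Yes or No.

Check the formula against G row by row:
  u=0, v=0, w=0: formula gives 1, G = 1 ✓
  u=0, v=0, w=1: formula gives 0, G = 0 ✓
  u=0, v=1, w=0: formula gives 1, G = 1 ✓
  u=0, v=1, w=1: formula gives 0, G = 0 ✓
  u=1, v=0, w=0: formula gives 1, G = 1 ✓
  … (the remaining 3 rows also agree.)
Every row agrees, so the formula is equivalent.

Yes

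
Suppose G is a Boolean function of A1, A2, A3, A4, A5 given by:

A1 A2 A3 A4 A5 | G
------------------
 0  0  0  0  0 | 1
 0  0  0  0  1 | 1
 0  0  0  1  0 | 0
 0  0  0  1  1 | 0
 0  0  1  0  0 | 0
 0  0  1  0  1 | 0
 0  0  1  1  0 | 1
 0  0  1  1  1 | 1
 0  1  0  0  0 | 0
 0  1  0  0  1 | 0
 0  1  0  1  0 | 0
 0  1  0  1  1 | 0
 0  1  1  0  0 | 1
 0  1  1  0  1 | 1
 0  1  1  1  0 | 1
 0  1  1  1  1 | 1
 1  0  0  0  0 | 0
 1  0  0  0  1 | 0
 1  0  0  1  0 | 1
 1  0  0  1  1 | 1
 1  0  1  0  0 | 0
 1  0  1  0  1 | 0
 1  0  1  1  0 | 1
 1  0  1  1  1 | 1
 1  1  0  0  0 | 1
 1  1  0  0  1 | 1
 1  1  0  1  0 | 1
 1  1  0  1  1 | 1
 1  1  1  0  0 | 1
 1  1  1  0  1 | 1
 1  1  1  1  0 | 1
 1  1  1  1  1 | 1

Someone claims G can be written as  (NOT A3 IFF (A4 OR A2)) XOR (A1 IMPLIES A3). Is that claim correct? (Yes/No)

Evaluate (NOT A3 IFF (A4 OR A2)) XOR (A1 IMPLIES A3) on each row and compare to G:
  A1=0, A2=0, A3=0, A4=0, A5=0: formula gives 1, G = 1 ✓
  A1=0, A2=0, A3=0, A4=0, A5=1: formula gives 1, G = 1 ✓
  A1=0, A2=0, A3=0, A4=1, A5=0: formula gives 0, G = 0 ✓
  A1=0, A2=0, A3=0, A4=1, A5=1: formula gives 0, G = 0 ✓
  … (the remaining 28 rows also agree.)
Every row agrees, so the formula is equivalent.

Yes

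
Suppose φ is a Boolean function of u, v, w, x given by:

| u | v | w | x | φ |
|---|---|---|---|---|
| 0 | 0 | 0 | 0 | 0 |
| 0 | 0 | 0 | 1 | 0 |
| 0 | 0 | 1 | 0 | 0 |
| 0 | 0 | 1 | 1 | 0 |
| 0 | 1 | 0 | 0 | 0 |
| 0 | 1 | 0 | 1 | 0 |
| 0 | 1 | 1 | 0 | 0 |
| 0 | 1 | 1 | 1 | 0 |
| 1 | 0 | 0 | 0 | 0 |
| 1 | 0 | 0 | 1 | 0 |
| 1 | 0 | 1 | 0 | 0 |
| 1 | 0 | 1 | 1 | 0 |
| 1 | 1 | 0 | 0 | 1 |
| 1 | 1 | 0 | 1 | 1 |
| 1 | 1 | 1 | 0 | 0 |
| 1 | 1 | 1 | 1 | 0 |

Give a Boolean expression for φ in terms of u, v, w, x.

φ(u, v, w, x) = (((u ∧ v) ∧ ¬w) ∧ ¬x) ∨ (((u ∧ v) ∧ ¬w) ∧ x)

The 1-rows are (1,1,0,0), (1,1,0,1). Each contributes one minterm — u·v·¬w·¬x; u·v·¬w·x — and their disjunction is a sum-of-products form of φ.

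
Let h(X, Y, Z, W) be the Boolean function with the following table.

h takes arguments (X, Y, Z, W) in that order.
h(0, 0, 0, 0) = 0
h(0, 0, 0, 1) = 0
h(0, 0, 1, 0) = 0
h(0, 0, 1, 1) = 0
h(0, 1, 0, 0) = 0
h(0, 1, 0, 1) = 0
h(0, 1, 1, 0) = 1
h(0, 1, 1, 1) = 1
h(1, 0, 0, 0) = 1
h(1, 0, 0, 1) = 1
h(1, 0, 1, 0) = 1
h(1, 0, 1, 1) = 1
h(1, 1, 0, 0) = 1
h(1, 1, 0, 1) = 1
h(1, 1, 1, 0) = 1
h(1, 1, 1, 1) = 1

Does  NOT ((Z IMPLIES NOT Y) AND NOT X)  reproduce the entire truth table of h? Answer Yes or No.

Check the formula against h row by row:
  X=0, Y=0, Z=0, W=0: formula gives 0, h = 0 ✓
  X=0, Y=0, Z=0, W=1: formula gives 0, h = 0 ✓
  X=0, Y=0, Z=1, W=0: formula gives 0, h = 0 ✓
  X=0, Y=0, Z=1, W=1: formula gives 0, h = 0 ✓
  …and likewise for the remaining 12 rows.
All 16 rows match — the expression computes h exactly.

Yes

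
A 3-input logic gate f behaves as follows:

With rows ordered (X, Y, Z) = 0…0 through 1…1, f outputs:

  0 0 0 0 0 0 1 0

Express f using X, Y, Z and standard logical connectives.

Only row (1,1,0) gives 1. That row's minterm X·Y·¬Z is f directly.

f(X, Y, Z) = (X ∧ Y) ∧ ¬Z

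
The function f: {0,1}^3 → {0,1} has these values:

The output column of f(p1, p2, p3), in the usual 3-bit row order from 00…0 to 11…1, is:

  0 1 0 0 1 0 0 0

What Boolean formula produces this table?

f(p1, p2, p3) = ((not p1 and not p2) and p3) or ((p1 and not p2) and not p3)

The 1-rows are (0,0,1), (1,0,0). Each contributes one minterm — ¬p1·¬p2·p3; p1·¬p2·¬p3 — and their disjunction is a sum-of-products form of f.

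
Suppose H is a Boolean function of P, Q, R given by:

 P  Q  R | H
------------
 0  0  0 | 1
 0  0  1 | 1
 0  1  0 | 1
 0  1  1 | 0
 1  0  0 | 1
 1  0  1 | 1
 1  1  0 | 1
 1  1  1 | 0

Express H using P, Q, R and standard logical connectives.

H(P, Q, R) = ~(((~P & Q) & R) | ((P & Q) & R))

There are just 2 zero rows: (0,1,1), (1,1,1). Their minterms are ¬P·Q·R, P·Q·R; the OR of those covers precisely the 0-outputs, and negating it yields H.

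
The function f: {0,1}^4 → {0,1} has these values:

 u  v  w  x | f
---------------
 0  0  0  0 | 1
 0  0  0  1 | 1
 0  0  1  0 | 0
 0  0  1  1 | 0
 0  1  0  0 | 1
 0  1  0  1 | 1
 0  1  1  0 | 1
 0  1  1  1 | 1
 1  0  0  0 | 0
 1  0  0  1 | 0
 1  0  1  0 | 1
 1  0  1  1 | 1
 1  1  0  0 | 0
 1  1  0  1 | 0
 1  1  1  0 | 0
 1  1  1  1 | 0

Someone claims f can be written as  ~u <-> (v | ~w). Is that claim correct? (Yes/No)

Yes

Evaluate ~u <-> (v | ~w) on each row and compare to f:
  u=0, v=0, w=0, x=0: formula gives 1, f = 1 ✓
  u=0, v=0, w=0, x=1: formula gives 1, f = 1 ✓
  u=0, v=0, w=1, x=0: formula gives 0, f = 0 ✓
  u=0, v=0, w=1, x=1: formula gives 0, f = 0 ✓
  … (the remaining 12 rows also agree.)
No disagreement on any input; they are logically equivalent.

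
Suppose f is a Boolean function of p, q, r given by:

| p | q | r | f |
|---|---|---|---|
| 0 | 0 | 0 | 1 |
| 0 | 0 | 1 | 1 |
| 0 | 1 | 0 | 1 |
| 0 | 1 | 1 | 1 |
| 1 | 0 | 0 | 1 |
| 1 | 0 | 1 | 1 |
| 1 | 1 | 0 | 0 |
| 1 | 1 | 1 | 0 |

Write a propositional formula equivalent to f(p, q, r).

f(p, q, r) = not (((p and q) and not r) or ((p and q) and r))

The 0-rows are (1,1,0), (1,1,1). Take each as a conjunction (p·q·¬r, p·q·r), form their disjunction, and complement — that gives a formula that is 1 everywhere f is.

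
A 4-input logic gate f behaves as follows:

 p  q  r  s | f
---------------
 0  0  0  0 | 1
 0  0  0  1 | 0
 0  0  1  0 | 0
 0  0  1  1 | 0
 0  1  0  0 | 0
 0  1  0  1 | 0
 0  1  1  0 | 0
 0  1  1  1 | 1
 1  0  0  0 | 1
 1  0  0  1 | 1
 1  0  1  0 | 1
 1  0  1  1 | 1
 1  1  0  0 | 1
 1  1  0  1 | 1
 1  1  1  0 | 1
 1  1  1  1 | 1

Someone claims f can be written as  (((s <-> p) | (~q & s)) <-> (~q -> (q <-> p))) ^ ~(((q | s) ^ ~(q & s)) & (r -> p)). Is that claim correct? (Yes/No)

Check the formula against f row by row:
  p=0, q=0, r=0, s=0: formula gives 1, f = 1 ✓
  p=0, q=0, r=0, s=1: formula gives 0, f = 0 ✓
  p=0, q=0, r=1, s=0: formula gives 0, f = 0 ✓
  p=0, q=0, r=1, s=1: formula gives 0, f = 0 ✓
  …and likewise for the remaining 12 rows.
No disagreement on any input; they are logically equivalent.

Yes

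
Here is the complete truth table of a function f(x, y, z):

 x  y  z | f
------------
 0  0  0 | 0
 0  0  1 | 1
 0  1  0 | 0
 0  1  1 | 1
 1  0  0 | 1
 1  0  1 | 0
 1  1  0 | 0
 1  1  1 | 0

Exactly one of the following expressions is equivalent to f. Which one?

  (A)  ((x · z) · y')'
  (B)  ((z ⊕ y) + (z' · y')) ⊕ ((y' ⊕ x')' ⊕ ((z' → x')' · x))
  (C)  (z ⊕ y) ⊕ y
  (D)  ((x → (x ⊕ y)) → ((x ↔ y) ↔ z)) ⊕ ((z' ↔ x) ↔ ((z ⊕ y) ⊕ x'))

D

(A) disagrees with f on (0,0,0) (formula → 1, table → 0); rule it out.
(B) disagrees with f on (0,0,1) (formula → 0, table → 1); rule it out.
(C) disagrees with f on (1,0,0) (formula → 0, table → 1); rule it out.
That leaves (D). Evaluating it on every row reproduces the table of f exactly.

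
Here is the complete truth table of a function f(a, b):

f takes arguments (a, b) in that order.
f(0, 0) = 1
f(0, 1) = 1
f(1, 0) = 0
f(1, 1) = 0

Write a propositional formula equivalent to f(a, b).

The output is the negation of a.

f(a, b) = ¬a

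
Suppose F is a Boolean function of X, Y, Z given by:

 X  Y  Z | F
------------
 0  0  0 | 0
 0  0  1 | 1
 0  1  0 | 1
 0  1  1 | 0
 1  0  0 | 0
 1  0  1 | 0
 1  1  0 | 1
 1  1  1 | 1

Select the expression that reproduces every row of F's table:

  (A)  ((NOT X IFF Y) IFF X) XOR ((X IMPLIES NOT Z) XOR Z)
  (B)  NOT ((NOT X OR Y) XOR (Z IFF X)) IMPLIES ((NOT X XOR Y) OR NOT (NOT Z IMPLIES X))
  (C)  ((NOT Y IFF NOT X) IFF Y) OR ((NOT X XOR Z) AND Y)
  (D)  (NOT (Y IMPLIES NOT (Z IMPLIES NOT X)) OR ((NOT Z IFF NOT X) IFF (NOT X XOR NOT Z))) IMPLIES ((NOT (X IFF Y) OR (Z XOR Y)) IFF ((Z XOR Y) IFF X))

(B) fails at (0,0,0): the formula yields 1, F is 0.
(C) fails at (0,0,1): the formula yields 0, F is 1.
(D) fails at (0,0,0): the formula yields 1, F is 0.
(A) is the remaining candidate, and it agrees with F on all 8 inputs.

A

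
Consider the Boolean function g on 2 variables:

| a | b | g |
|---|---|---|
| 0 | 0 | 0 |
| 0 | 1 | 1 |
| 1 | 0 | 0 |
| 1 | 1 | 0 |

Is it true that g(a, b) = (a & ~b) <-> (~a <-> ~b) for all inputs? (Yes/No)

Check the formula against g row by row:
  a=0, b=0: formula gives 0, g = 0 ✓
  a=0, b=1: formula gives 1, g = 1 ✓
  a=1, b=0: formula gives 0, g = 0 ✓
  a=1, b=1: formula gives 0, g = 0 ✓
No disagreement on any input; they are logically equivalent.

Yes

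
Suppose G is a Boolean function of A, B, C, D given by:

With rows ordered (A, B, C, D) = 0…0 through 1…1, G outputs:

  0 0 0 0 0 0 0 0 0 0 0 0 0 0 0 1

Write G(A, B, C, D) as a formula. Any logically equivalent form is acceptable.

The output is 1 only when every input is 1 — the AND of all inputs.

G(A, B, C, D) = ((A AND B) AND C) AND D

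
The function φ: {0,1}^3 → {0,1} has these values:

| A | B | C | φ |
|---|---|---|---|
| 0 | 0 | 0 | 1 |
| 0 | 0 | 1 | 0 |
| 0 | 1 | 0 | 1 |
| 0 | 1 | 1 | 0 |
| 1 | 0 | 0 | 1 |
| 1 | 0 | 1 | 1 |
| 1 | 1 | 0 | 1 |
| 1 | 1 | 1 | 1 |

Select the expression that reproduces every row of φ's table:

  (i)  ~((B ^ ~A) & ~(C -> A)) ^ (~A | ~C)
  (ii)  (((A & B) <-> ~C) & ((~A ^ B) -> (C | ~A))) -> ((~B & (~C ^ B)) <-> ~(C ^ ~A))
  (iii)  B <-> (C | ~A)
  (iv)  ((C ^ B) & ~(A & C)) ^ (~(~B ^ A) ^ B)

(i) fails at (0,0,0): the formula yields 0, φ is 1.
(iii) fails at (0,0,0): the formula yields 0, φ is 1.
(iv) fails at (0,0,0): the formula yields 0, φ is 1.
Only (ii) survives; checking it on all 8 rows confirms it matches φ.

ii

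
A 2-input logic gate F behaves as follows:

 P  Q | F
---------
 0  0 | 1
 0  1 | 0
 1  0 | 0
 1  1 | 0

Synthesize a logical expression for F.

F(P, Q) = NOT P AND NOT Q

F is 1 on exactly one input, (0,0), whose minterm is ¬P·¬Q. So F is just that conjunction.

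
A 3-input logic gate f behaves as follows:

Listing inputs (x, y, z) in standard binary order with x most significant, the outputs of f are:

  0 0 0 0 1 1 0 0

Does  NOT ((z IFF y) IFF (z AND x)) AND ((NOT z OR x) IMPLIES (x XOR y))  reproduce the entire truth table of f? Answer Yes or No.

Test each input against both f and the formula:
  x=0, y=0, z=0: formula gives 0, f = 0 ✓
  x=0, y=0, z=1: formula gives 0, f = 0 ✓
  x=0, y=1, z=0: formula gives 0, f = 0 ✓
  x=0, y=1, z=1: formula gives 1, but f = 0 ✗
Since they disagree at (0,1,1), the expression is not a correct formula for f.

No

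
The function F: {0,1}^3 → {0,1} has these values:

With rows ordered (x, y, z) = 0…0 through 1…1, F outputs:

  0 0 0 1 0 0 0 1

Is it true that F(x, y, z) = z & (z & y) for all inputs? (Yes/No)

Test each input against both F and the formula:
  x=0, y=0, z=0: formula gives 0, F = 0 ✓
  x=0, y=0, z=1: formula gives 0, F = 0 ✓
  x=0, y=1, z=0: formula gives 0, F = 0 ✓
  x=0, y=1, z=1: formula gives 1, F = 1 ✓
  x=1, y=0, z=0: formula gives 0, F = 0 ✓
  … (the remaining 3 rows also agree.)
No disagreement on any input; they are logically equivalent.

Yes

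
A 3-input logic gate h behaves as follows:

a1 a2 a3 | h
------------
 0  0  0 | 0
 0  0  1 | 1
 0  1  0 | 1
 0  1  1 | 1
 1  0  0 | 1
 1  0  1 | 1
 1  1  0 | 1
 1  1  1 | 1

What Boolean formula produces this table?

h(a1, a2, a3) = (a1 ∨ a2) ∨ a3

The output is 1 whenever at least one input is 1 — the OR of all inputs.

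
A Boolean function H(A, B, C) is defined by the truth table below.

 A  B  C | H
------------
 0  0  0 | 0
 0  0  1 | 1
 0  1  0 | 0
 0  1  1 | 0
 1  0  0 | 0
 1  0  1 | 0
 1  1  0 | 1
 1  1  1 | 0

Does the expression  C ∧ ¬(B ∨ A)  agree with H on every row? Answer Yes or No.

No

Evaluate C ∧ ¬(B ∨ A) on each row and compare to H:
  A=0, B=0, C=0: formula gives 0, H = 0 ✓
  A=0, B=0, C=1: formula gives 1, H = 1 ✓
  A=0, B=1, C=0: formula gives 0, H = 0 ✓
  A=0, B=1, C=1: formula gives 0, H = 0 ✓
  A=1, B=0, C=0: formula gives 0, H = 0 ✓
  …
  A=1, B=1, C=0: formula gives 0, but H = 1 ✗
A single disagreement suffices: at (1,1,0) they differ, so the formula does not compute H.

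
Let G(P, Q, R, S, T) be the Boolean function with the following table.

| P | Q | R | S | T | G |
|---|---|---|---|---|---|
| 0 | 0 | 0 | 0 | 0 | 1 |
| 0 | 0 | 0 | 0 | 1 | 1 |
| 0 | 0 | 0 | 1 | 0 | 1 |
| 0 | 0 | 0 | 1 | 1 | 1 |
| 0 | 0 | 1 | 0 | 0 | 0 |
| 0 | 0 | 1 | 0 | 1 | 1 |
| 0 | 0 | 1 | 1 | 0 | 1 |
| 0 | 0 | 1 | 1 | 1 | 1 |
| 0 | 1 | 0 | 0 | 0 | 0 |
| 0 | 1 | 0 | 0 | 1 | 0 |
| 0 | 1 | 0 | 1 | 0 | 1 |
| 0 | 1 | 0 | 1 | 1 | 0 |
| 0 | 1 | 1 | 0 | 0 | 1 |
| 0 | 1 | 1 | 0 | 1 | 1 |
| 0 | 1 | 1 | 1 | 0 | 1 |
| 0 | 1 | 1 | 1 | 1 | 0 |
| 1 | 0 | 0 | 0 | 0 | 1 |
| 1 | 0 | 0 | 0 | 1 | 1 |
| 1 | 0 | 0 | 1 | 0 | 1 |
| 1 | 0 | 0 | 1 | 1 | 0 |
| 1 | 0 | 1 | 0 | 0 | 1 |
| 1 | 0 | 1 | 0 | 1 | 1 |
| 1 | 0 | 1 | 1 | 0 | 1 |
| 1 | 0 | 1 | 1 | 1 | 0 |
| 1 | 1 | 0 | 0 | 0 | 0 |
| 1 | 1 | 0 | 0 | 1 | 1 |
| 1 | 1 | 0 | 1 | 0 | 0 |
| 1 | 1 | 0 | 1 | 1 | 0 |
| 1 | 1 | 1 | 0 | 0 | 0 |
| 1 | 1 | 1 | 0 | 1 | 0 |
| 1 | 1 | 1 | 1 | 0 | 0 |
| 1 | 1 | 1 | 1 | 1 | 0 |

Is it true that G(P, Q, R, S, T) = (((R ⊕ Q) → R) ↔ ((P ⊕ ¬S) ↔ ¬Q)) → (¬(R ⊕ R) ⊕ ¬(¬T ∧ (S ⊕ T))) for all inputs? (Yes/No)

No

Check the formula against G row by row:
  P=0, Q=0, R=0, S=0, T=0: formula gives 0, but G = 1 ✗
Since they disagree at (0,0,0,0,0), the expression is not a correct formula for G.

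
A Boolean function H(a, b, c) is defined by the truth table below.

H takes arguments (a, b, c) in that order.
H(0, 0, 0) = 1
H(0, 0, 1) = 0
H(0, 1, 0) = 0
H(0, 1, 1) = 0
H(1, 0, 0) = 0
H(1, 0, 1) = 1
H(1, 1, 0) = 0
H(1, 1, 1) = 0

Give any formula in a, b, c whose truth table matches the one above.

Collect the rows where H=1 — (0,0,0), (1,0,1) — and write one minterm per row: ¬a·¬b·¬c, a·¬b·c. Their union (logical OR) reproduces the table exactly.

H(a, b, c) = ((~a & ~b) & ~c) | ((a & ~b) & c)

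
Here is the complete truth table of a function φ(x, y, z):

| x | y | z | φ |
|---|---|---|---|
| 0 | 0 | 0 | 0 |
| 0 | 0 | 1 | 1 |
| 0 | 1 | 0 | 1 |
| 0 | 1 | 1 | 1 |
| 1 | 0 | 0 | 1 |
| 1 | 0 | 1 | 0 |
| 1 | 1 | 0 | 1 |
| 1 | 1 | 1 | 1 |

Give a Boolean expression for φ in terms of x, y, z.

φ(x, y, z) = NOT (((NOT x AND NOT y) AND NOT z) OR ((x AND NOT y) AND z))

There are just 2 zero rows: (0,0,0), (1,0,1). Their minterms are ¬x·¬y·¬z, x·¬y·z; the OR of those covers precisely the 0-outputs, and negating it yields φ.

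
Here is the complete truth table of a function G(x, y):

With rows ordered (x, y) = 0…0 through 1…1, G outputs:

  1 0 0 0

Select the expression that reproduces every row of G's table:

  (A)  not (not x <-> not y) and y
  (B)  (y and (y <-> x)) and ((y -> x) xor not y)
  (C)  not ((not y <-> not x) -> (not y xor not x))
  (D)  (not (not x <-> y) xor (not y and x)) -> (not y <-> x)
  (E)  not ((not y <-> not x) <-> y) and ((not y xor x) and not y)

E

(A) disagrees with G on (0,0) (formula → 0, table → 1); rule it out.
(B) disagrees with G on (0,0) (formula → 0, table → 1); rule it out.
(C) disagrees with G on (1,1) (formula → 1, table → 0); rule it out.
(D) disagrees with G on (0,0) (formula → 0, table → 1); rule it out.
That leaves (E). Evaluating it on every row reproduces the table of G exactly.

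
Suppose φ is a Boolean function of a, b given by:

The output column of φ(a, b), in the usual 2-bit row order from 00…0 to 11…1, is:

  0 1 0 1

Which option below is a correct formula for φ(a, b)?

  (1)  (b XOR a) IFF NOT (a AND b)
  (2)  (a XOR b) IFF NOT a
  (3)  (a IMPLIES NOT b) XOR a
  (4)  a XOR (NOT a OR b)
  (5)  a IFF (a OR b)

2

(1) fails at (1,0): the formula yields 1, φ is 0.
(3) fails at (0,0): the formula yields 1, φ is 0.
(4) fails at (0,0): the formula yields 1, φ is 0.
(5) fails at (0,0): the formula yields 1, φ is 0.
Only (2) survives; checking it on all 4 rows confirms it matches φ.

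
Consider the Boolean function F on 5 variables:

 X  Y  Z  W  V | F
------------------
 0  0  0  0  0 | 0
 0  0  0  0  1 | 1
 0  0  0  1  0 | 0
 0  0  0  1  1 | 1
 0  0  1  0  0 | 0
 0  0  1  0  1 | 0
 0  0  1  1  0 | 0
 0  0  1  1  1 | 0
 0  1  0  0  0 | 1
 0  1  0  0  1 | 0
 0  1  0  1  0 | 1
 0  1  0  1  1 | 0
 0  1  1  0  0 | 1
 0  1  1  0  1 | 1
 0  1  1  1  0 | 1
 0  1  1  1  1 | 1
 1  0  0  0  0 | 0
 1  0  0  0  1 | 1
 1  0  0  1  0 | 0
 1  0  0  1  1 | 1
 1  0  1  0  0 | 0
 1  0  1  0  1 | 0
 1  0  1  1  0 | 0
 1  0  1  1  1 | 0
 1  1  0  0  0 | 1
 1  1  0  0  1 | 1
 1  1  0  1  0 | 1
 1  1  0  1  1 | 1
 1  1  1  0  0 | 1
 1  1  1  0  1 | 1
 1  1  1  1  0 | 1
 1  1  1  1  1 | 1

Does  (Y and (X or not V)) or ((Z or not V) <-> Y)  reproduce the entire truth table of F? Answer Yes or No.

Evaluate (Y and (X or not V)) or ((Z or not V) <-> Y) on each row and compare to F:
  X=0, Y=0, Z=0, W=0, V=0: formula gives 0, F = 0 ✓
  X=0, Y=0, Z=0, W=0, V=1: formula gives 1, F = 1 ✓
  X=0, Y=0, Z=0, W=1, V=0: formula gives 0, F = 0 ✓
  X=0, Y=0, Z=0, W=1, V=1: formula gives 1, F = 1 ✓
  …and likewise for the remaining 28 rows.
No disagreement on any input; they are logically equivalent.

Yes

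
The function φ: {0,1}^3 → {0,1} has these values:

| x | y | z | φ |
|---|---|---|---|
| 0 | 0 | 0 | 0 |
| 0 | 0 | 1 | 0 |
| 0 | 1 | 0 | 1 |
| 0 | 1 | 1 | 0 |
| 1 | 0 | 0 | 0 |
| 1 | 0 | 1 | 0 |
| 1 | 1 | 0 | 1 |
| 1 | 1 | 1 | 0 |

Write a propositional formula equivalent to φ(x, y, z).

The 1-rows are (0,1,0), (1,1,0). Each contributes one minterm — ¬x·y·¬z; x·y·¬z — and their disjunction is a sum-of-products form of φ.

φ(x, y, z) = ((~x & y) & ~z) | ((x & y) & ~z)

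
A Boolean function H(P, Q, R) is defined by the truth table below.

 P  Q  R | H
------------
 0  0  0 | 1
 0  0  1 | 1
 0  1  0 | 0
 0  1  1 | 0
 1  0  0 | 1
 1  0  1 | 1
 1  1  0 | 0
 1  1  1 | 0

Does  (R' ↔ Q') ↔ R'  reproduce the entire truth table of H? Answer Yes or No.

Yes

Check the formula against H row by row:
  P=0, Q=0, R=0: formula gives 1, H = 1 ✓
  P=0, Q=0, R=1: formula gives 1, H = 1 ✓
  P=0, Q=1, R=0: formula gives 0, H = 0 ✓
  P=0, Q=1, R=1: formula gives 0, H = 0 ✓
  P=1, Q=0, R=0: formula gives 1, H = 1 ✓
  … (the remaining 3 rows also agree.)
All 8 rows match — the expression computes H exactly.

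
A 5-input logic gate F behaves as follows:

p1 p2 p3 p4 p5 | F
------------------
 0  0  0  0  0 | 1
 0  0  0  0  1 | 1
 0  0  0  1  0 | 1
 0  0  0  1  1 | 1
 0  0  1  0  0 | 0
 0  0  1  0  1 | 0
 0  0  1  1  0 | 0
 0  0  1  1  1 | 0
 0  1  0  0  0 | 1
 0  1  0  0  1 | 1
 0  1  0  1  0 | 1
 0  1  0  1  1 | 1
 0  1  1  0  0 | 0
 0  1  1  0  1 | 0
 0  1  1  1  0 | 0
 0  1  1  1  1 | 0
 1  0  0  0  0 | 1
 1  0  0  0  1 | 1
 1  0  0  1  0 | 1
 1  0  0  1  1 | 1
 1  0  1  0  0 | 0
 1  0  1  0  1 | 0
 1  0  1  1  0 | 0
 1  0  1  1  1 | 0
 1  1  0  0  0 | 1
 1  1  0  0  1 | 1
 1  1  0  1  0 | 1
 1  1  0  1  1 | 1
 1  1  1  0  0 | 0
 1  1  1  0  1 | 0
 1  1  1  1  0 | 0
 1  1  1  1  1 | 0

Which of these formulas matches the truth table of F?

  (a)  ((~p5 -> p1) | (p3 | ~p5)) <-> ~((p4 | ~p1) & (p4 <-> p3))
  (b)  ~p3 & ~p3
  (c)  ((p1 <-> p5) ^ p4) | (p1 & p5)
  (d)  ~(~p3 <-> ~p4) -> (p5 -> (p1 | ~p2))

(a) disagrees with F on (0,0,0,0,0) (formula → 0, table → 1); rule it out.
(c) disagrees with F on (0,0,0,0,1) (formula → 0, table → 1); rule it out.
(d) disagrees with F on (0,0,1,0,0) (formula → 1, table → 0); rule it out.
That leaves (b). Evaluating it on every row reproduces the table of F exactly.

b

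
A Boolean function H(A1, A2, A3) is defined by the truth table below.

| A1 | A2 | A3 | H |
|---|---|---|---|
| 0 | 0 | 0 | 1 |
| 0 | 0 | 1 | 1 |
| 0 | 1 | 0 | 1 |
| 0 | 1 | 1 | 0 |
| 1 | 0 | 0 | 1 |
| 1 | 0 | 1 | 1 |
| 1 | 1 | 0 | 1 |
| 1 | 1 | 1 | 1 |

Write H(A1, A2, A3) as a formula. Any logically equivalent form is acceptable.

Only row (0,1,1) gives 0. So H is 1 everywhere except there — the complement of the minterm ¬A1·A2·A3.

H(A1, A2, A3) = ~((~A1 & A2) & A3)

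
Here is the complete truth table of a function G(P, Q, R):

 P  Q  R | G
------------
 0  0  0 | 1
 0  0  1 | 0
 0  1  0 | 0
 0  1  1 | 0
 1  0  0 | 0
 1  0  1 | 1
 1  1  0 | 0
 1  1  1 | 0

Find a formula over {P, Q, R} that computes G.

The 1-rows are (0,0,0), (1,0,1). Each contributes one minterm — ¬P·¬Q·¬R; P·¬Q·R — and their disjunction is a sum-of-products form of G.

G(P, Q, R) = ((not P and not Q) and not R) or ((P and not Q) and R)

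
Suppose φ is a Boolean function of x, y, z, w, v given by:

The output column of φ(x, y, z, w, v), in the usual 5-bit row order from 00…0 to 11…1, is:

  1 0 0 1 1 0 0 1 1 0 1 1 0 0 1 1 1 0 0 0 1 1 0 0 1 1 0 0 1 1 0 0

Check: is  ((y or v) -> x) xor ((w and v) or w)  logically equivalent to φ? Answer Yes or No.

No

Check the formula against φ row by row:
  x=0, y=0, z=0, w=0, v=0: formula gives 1, φ = 1 ✓
  x=0, y=0, z=0, w=0, v=1: formula gives 0, φ = 0 ✓
  x=0, y=0, z=0, w=1, v=0: formula gives 0, φ = 0 ✓
  x=0, y=0, z=0, w=1, v=1: formula gives 1, φ = 1 ✓
  …
  x=0, y=1, z=0, w=0, v=0: formula gives 0, but φ = 1 ✗
Row (0,1,0,0,0) is a counterexample, so the formula is not equivalent to φ.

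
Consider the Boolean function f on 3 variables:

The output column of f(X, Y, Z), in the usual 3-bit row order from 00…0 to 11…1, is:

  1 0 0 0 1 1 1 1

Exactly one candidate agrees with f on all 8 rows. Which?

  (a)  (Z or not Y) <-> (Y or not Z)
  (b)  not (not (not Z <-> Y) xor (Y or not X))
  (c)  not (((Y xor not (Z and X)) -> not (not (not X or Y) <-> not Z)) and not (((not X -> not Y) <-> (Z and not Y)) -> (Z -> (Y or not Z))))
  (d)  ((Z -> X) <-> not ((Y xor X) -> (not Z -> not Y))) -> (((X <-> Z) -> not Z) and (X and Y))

d

(a) disagrees with f on (0,1,1) (formula → 1, table → 0); rule it out.
(b) disagrees with f on (0,1,1) (formula → 1, table → 0); rule it out.
(c) disagrees with f on (0,0,1) (formula → 1, table → 0); rule it out.
(d) is the remaining candidate, and it agrees with f on all 8 inputs.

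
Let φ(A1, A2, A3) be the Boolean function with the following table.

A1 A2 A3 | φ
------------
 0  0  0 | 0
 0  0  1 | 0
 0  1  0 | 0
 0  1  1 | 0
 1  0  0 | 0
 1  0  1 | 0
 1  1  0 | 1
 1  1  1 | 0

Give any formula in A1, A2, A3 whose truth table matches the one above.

φ(A1, A2, A3) = (A1 · A2) · A3'

Only row (1,1,0) gives 1. That row's minterm A1·A2·¬A3 is φ directly.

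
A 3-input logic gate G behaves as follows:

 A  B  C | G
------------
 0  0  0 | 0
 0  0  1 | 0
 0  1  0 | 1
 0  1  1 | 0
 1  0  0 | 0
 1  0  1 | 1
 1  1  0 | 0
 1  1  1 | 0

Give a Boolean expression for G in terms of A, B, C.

G(A, B, C) = ((¬A ∧ B) ∧ ¬C) ∨ ((A ∧ ¬B) ∧ C)

Collect the rows where G=1 — (0,1,0), (1,0,1) — and write one minterm per row: ¬A·B·¬C, A·¬B·C. Their union (logical OR) reproduces the table exactly.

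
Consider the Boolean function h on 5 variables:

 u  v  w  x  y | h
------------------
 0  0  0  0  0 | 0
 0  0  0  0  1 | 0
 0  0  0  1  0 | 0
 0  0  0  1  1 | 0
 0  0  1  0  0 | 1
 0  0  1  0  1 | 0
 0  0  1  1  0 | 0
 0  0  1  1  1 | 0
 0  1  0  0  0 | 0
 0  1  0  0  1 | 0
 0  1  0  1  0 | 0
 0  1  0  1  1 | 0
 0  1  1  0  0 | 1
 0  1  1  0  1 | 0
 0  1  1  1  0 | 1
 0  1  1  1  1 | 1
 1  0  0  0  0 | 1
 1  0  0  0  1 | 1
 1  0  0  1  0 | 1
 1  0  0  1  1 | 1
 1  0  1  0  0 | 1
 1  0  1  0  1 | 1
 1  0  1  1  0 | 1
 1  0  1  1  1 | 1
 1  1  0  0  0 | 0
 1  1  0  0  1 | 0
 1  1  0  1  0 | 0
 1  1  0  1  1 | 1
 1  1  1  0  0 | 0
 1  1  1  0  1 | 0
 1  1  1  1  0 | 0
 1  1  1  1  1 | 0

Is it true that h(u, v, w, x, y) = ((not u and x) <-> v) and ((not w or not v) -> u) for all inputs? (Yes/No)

No

Check the formula against h row by row:
  u=0, v=0, w=0, x=0, y=0: formula gives 0, h = 0 ✓
  u=0, v=0, w=0, x=0, y=1: formula gives 0, h = 0 ✓
  u=0, v=0, w=0, x=1, y=0: formula gives 0, h = 0 ✓
  u=0, v=0, w=0, x=1, y=1: formula gives 0, h = 0 ✓
  u=0, v=0, w=1, x=0, y=0: formula gives 0, but h = 1 ✗
Row (0,0,1,0,0) is a counterexample, so the formula is not equivalent to h.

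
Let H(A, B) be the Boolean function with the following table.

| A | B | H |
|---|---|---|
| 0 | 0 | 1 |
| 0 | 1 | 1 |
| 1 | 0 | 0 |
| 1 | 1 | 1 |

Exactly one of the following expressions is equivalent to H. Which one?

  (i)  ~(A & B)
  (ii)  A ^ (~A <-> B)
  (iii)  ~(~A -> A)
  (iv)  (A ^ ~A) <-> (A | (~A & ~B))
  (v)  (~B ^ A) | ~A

(i) disagrees with H on (1,0) (formula → 1, table → 0); rule it out.
(ii) disagrees with H on (0,0) (formula → 0, table → 1); rule it out.
(iii) disagrees with H on (1,1) (formula → 0, table → 1); rule it out.
(iv) disagrees with H on (0,1) (formula → 0, table → 1); rule it out.
(v) is the remaining candidate, and it agrees with H on all 4 inputs.

v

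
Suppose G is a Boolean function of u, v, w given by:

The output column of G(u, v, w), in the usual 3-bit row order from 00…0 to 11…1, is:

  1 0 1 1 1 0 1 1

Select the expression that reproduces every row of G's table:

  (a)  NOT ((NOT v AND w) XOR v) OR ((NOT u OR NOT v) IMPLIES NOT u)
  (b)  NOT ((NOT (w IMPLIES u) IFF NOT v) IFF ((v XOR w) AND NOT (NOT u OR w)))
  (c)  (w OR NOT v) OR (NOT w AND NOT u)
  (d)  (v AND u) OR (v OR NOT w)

d

(a): at (0,0,1) it gives 1, but G = 0 — eliminated.
(b): at (0,0,0) it gives 0, but G = 1 — eliminated.
(c): at (0,0,1) it gives 1, but G = 0 — eliminated.
Only (d) survives; checking it on all 8 rows confirms it matches G.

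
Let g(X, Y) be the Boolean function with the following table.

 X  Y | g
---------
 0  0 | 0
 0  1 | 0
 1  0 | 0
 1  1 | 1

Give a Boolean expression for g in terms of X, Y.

g(X, Y) = X · Y

The output is 1 only when every input is 1 — the AND of all inputs.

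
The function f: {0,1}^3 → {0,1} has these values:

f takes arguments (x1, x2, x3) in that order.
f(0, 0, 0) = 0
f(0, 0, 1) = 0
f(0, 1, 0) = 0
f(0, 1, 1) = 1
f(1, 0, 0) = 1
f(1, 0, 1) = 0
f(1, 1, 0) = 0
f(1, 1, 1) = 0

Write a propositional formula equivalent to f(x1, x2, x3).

f(x1, x2, x3) = ((NOT x1 AND x2) AND x3) OR ((x1 AND NOT x2) AND NOT x3)

f=1 on 2 inputs: (0,1,1), (1,0,0). Reading each as a conjunction of literals (¬x1·x2·x3, x1·¬x2·¬x3) and taking the OR gives the canonical DNF.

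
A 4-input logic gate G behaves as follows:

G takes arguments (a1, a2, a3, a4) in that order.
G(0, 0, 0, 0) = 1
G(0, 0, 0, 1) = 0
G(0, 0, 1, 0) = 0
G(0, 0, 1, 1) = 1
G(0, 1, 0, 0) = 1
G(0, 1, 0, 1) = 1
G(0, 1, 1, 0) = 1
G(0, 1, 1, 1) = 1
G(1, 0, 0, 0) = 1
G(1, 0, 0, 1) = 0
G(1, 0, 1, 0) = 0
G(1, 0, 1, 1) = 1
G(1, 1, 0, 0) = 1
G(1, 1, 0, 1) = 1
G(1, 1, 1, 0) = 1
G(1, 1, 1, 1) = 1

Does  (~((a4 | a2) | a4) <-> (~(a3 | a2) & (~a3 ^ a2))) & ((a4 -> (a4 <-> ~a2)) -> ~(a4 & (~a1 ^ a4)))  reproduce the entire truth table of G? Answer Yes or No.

No

Check the formula against G row by row:
  a1=0, a2=0, a3=0, a4=0: formula gives 1, G = 1 ✓
  a1=0, a2=0, a3=0, a4=1: formula gives 0, G = 0 ✓
  a1=0, a2=0, a3=1, a4=0: formula gives 0, G = 0 ✓
  a1=0, a2=0, a3=1, a4=1: formula gives 1, G = 1 ✓
  …
  a1=1, a2=0, a3=1, a4=1: formula gives 0, but G = 1 ✗
Since they disagree at (1,0,1,1), the expression is not a correct formula for G.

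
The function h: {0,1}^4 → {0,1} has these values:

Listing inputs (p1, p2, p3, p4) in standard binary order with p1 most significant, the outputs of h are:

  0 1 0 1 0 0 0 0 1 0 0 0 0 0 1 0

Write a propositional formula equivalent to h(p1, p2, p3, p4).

The 1-rows are (0,0,0,1), (0,0,1,1), (1,0,0,0), (1,1,1,0). Each contributes one minterm — ¬p1·¬p2·¬p3·p4; ¬p1·¬p2·p3·p4; p1·¬p2·¬p3·¬p4; p1·p2·p3·¬p4 — and their disjunction is a sum-of-products form of h.

h(p1, p2, p3, p4) = (((((NOT p1 AND NOT p2) AND NOT p3) AND p4) OR (((NOT p1 AND NOT p2) AND p3) AND p4)) OR (((p1 AND NOT p2) AND NOT p3) AND NOT p4)) OR (((p1 AND p2) AND p3) AND NOT p4)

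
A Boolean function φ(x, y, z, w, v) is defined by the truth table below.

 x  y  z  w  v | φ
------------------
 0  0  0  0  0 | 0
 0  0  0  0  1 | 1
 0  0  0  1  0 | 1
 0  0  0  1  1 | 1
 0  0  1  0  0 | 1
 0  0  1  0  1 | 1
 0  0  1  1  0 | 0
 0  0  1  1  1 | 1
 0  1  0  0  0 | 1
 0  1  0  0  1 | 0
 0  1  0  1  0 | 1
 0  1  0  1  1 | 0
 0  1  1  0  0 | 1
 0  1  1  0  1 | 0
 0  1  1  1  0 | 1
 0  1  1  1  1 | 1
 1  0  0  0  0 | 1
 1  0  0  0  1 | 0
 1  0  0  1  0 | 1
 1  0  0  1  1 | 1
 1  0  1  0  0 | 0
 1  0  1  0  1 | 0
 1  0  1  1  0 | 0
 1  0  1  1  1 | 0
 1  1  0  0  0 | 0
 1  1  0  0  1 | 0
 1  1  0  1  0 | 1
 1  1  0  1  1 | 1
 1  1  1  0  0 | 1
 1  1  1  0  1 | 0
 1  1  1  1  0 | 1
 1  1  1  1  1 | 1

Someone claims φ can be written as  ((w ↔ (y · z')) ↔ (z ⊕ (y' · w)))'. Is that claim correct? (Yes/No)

Check the formula against φ row by row:
  x=0, y=0, z=0, w=0, v=0: formula gives 1, but φ = 0 ✗
Since they disagree at (0,0,0,0,0), the expression is not a correct formula for φ.

No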